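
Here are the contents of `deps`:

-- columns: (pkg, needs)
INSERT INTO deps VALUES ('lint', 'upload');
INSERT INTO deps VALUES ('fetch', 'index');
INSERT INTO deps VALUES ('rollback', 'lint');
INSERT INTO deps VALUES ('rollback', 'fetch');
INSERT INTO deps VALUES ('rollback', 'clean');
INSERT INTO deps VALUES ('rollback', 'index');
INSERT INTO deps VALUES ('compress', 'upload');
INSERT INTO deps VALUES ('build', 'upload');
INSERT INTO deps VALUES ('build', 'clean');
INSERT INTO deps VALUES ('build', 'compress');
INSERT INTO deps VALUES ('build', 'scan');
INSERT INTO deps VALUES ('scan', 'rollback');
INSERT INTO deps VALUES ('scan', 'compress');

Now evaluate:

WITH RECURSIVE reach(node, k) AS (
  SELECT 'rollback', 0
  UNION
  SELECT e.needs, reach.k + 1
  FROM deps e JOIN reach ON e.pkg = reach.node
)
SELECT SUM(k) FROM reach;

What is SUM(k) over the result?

Base: (rollback, k=0).
Iteration 1: edges from {rollback} -> (clean, k=1), (fetch, k=1), (index, k=1), (lint, k=1).
Iteration 2: edges from {clean,fetch,index,lint} -> (index, k=2), (upload, k=2).
Iteration 3: no outgoing edges from {index,upload}; recursion stops.
SUM(k) = 0 + 1 + 1 + 1 + 1 + 2 + 2 = 8.

8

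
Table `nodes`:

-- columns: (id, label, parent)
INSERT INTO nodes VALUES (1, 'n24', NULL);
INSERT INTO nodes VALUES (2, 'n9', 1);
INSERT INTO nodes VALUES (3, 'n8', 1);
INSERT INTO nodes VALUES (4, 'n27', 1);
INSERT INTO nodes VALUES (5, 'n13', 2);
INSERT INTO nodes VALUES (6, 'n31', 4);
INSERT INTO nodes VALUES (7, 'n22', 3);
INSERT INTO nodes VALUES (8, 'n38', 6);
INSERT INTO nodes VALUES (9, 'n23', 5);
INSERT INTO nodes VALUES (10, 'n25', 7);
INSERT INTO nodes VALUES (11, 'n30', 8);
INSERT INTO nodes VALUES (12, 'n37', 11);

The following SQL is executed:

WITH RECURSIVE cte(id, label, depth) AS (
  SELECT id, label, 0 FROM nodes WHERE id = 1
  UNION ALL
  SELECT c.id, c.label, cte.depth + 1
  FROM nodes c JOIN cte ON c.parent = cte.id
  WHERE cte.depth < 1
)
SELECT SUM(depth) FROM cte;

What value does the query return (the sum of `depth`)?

3

Base: id=1 (n24) at depth 0.
Iteration 1: rows with parent in {1} -> n9 (id 2, depth 1), n8 (id 3, depth 1), n27 (id 4, depth 1).
Iteration 2: depth < 1 fails for all current rows; recursion stops.
SUM(depth) = 0 + 1 + 1 + 1 = 3.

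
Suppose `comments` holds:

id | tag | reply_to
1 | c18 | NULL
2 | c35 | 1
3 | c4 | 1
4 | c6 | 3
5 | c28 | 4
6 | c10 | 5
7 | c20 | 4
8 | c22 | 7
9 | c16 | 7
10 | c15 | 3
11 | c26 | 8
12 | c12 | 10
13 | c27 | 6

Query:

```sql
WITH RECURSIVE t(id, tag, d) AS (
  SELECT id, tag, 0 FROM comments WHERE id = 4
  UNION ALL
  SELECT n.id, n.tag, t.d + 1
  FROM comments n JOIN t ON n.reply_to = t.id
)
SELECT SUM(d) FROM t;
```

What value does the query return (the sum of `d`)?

Base: id=4 (c6) at d 0.
Iteration 1: rows with reply_to in {4} -> c28 (id 5, d 1), c20 (id 7, d 1).
Iteration 2: rows with reply_to in {5,7} -> c10 (id 6, d 2), c22 (id 8, d 2), c16 (id 9, d 2).
Iteration 3: rows with reply_to in {6,8,9} -> c26 (id 11, d 3), c27 (id 13, d 3).
Iteration 4: no rows with reply_to in {11,13}; recursion stops.
SUM(d) = 0 + 1 + 1 + 2 + 2 + 2 + 3 + 3 = 14.

14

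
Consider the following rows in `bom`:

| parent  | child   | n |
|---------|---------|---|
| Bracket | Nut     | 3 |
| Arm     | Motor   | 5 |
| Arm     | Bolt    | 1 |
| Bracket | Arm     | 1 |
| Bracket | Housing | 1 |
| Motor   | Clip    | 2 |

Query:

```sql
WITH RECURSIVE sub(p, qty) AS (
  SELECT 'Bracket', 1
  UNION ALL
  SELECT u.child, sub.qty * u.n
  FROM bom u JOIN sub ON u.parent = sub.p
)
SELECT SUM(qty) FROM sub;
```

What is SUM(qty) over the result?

Base: (Bracket, qty=1).
Iteration 1: components of {Bracket} -> Arm = 1*1 = 1, Housing = 1*1 = 1, Nut = 1*3 = 3.
Iteration 2: components of {Arm,Housing,Nut} -> Bolt = 1*1 = 1, Motor = 1*5 = 5.
Iteration 3: components of {Bolt,Motor} -> Clip = 5*2 = 10.
Iteration 4: no further components; recursion stops.
SUM(qty) = 1 + 3 + 1 + 1 + 5 + 1 + 10 = 22.

22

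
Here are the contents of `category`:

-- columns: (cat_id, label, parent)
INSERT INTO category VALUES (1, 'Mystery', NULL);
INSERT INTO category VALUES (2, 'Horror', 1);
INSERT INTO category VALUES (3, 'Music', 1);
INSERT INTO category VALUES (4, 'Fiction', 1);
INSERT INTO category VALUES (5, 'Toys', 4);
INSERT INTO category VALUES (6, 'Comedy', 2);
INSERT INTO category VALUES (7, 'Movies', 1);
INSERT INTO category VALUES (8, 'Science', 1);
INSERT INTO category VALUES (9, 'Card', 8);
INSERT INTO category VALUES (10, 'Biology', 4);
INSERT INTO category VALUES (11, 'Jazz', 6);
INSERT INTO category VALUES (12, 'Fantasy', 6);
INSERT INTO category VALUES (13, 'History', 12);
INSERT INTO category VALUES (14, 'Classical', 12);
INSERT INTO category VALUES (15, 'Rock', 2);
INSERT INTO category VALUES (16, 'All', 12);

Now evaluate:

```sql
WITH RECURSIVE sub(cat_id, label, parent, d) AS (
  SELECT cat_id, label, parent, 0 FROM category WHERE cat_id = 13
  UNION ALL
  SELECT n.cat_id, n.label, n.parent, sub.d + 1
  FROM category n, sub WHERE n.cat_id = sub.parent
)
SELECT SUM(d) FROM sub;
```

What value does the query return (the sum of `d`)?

Base: cat_id=13 (History), parent=12, d 0.
Iteration 1: join on cat_id=12 -> Fantasy (id 12, parent=6, d 1).
Iteration 2: join on cat_id=6 -> Comedy (id 6, parent=2, d 2).
Iteration 3: join on cat_id=2 -> Horror (id 2, parent=1, d 3).
Iteration 4: join on cat_id=1 -> Mystery (id 1, parent=NULL, d 4).
Iteration 5: parent is NULL; no match; recursion stops.
SUM(d) = 0 + 1 + 2 + 3 + 4 = 10.

10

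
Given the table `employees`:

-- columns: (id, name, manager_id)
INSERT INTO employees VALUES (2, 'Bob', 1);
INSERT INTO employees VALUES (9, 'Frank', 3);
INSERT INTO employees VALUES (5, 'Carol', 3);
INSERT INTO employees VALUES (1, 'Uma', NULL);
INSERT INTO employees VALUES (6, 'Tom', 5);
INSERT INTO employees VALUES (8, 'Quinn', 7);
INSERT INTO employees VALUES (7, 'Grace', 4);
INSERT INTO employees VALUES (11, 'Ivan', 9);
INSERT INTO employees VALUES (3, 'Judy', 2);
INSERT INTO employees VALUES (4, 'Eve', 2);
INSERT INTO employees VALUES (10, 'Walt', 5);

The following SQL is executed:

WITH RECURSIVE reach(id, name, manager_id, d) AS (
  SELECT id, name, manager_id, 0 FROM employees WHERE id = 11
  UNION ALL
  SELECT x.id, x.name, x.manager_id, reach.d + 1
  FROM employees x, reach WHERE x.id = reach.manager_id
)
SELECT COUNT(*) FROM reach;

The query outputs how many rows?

Base: id=11 (Ivan), manager_id=9, d 0.
Iteration 1: join on id=9 -> Frank (id 9, manager_id=3, d 1).
Iteration 2: join on id=3 -> Judy (id 3, manager_id=2, d 2).
Iteration 3: join on id=2 -> Bob (id 2, manager_id=1, d 3).
Iteration 4: join on id=1 -> Uma (id 1, manager_id=NULL, d 4).
Iteration 5: manager_id is NULL; no match; recursion stops.
Total rows emitted: 5.

5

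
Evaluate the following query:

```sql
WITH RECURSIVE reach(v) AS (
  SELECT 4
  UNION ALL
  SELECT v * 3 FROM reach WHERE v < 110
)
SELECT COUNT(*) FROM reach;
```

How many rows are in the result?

5

Base: v=4.
Iteration 1: 4 < 110 holds -> v = 4 * 3 = 12.
Iteration 2: 12 < 110 holds -> v = 12 * 3 = 36.
Iteration 3: 36 < 110 holds -> v = 36 * 3 = 108.
Iteration 4: 108 < 110 holds -> v = 108 * 3 = 324.
Iteration 5: 324 < 110 fails; recursion stops.
Total rows emitted: 5.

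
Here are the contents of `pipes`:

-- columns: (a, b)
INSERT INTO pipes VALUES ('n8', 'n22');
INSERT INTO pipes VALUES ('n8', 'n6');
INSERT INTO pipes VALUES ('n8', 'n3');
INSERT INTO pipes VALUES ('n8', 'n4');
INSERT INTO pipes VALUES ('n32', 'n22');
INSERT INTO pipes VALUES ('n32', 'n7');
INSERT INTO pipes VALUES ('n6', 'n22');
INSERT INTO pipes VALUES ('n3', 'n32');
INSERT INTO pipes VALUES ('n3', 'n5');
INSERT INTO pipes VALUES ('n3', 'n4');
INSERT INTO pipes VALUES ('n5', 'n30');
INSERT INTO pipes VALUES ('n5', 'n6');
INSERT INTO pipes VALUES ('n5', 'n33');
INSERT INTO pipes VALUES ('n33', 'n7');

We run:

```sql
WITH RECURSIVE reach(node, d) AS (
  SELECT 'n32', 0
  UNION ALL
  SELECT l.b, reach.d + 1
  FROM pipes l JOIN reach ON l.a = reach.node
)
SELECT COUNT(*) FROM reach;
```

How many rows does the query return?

3

Base: (n32, d=0).
Iteration 1: edges from {n32} -> (n22, d=1), (n7, d=1).
Iteration 2: no outgoing edges from {n22,n7}; recursion stops.
Total rows emitted: 3.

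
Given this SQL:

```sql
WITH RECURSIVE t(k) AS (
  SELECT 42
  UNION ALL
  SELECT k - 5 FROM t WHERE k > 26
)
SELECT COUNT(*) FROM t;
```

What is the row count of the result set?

5

Base: k=42.
Iteration 1: 42 > 26 holds -> k = 42 - 5 = 37.
Iteration 2: 37 > 26 holds -> k = 37 - 5 = 32.
Iteration 3: 32 > 26 holds -> k = 32 - 5 = 27.
Iteration 4: 27 > 26 holds -> k = 27 - 5 = 22.
Iteration 5: 22 > 26 fails; recursion stops.
Total rows emitted: 5.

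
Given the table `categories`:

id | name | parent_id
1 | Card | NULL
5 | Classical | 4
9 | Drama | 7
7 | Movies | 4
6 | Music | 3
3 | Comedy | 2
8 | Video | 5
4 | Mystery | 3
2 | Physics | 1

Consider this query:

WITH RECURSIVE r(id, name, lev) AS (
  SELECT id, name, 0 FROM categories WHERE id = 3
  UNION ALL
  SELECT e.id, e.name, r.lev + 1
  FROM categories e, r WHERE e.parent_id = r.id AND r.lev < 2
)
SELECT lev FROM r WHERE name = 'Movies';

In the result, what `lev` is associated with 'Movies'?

2

Base: id=3 (Comedy) at lev 0.
Iteration 1: rows with parent_id in {3} -> Mystery (id 4, lev 1), Music (id 6, lev 1).
Iteration 2: rows with parent_id in {4,6} -> Classical (id 5, lev 2), Movies (id 7, lev 2).
Iteration 3: lev < 2 fails for all current rows; recursion stops.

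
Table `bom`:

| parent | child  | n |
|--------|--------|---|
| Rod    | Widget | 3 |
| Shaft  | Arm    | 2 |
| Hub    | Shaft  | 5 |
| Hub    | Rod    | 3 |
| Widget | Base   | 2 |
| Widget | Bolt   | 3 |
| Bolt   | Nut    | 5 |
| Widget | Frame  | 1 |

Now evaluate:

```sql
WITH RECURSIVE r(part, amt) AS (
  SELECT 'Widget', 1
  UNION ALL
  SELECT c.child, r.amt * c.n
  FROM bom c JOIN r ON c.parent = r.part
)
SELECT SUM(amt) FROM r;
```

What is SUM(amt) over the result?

22

Base: (Widget, amt=1).
Iteration 1: components of {Widget} -> Base = 1*2 = 2, Bolt = 1*3 = 3, Frame = 1*1 = 1.
Iteration 2: components of {Base,Bolt,Frame} -> Nut = 3*5 = 15.
Iteration 3: no further components; recursion stops.
SUM(amt) = 1 + 3 + 2 + 1 + 15 = 22.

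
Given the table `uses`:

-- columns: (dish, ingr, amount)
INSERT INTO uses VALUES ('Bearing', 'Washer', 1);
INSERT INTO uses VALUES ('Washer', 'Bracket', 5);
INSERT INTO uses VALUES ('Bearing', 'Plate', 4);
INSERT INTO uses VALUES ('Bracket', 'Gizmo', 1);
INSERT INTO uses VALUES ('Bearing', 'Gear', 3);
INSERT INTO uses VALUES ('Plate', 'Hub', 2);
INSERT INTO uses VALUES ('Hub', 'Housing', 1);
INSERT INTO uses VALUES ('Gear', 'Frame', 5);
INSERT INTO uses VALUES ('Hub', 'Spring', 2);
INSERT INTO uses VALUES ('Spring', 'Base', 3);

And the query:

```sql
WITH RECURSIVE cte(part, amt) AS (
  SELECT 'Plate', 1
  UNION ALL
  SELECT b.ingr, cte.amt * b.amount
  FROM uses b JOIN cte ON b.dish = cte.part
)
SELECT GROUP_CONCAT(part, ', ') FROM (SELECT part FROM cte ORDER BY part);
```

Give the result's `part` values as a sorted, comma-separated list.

Base: (Plate, amt=1).
Iteration 1: components of {Plate} -> Hub = 1*2 = 2.
Iteration 2: components of {Hub} -> Housing = 2*1 = 2, Spring = 2*2 = 4.
Iteration 3: components of {Housing,Spring} -> Base = 4*3 = 12.
Iteration 4: no further components; recursion stops.

Base, Housing, Hub, Plate, Spring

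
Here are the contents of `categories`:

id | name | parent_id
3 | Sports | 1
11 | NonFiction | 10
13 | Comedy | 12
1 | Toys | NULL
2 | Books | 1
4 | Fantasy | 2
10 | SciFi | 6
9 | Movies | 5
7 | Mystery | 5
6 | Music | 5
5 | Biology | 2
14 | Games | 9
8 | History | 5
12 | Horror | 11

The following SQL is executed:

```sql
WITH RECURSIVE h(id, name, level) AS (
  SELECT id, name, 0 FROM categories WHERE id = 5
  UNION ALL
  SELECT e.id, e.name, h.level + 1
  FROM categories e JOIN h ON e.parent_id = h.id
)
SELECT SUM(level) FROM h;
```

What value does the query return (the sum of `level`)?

Base: id=5 (Biology) at level 0.
Iteration 1: rows with parent_id in {5} -> Music (id 6, level 1), Mystery (id 7, level 1), History (id 8, level 1), Movies (id 9, level 1).
Iteration 2: rows with parent_id in {6,7,8,9} -> SciFi (id 10, level 2), Games (id 14, level 2).
Iteration 3: rows with parent_id in {10,14} -> NonFiction (id 11, level 3).
Iteration 4: rows with parent_id in {11} -> Horror (id 12, level 4).
Iteration 5: rows with parent_id in {12} -> Comedy (id 13, level 5).
Iteration 6: no rows with parent_id in {13}; recursion stops.
SUM(level) = 0 + 1 + 1 + 1 + 1 + 2 + 2 + 3 + 4 + 5 = 20.

20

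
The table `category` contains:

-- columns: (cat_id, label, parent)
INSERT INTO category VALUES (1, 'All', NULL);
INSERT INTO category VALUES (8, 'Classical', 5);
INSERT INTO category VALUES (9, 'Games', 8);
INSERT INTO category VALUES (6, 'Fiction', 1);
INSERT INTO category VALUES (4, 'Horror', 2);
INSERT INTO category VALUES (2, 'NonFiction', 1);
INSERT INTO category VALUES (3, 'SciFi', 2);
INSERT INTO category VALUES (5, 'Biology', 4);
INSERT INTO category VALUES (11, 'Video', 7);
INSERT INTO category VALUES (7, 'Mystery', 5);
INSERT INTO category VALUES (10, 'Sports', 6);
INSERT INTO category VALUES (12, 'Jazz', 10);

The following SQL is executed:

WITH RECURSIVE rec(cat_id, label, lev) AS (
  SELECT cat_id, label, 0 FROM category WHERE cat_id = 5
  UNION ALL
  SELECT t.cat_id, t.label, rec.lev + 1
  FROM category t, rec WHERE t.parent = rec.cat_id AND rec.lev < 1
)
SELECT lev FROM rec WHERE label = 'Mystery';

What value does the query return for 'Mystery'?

1

Base: cat_id=5 (Biology) at lev 0.
Iteration 1: rows with parent in {5} -> Mystery (id 7, lev 1), Classical (id 8, lev 1).
Iteration 2: lev < 1 fails for all current rows; recursion stops.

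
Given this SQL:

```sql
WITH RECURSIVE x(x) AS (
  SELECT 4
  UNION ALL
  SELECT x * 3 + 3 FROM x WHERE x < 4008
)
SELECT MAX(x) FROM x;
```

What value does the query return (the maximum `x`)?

4008

Base: x=4.
Iteration 1: 4 < 4008 holds -> x = 4 * 3 + 3 = 15.
Iteration 2: 15 < 4008 holds -> x = 15 * 3 + 3 = 48.
Iteration 3: 48 < 4008 holds -> x = 48 * 3 + 3 = 147.
Iteration 4: 147 < 4008 holds -> x = 147 * 3 + 3 = 444.
Iteration 5: 444 < 4008 holds -> x = 444 * 3 + 3 = 1335.
Iteration 6: 1335 < 4008 holds -> x = 1335 * 3 + 3 = 4008.
Iteration 7: 4008 < 4008 fails; recursion stops.
x values: 4, 15, 48, 147, 444, 1335, 4008; the maximum is 4008.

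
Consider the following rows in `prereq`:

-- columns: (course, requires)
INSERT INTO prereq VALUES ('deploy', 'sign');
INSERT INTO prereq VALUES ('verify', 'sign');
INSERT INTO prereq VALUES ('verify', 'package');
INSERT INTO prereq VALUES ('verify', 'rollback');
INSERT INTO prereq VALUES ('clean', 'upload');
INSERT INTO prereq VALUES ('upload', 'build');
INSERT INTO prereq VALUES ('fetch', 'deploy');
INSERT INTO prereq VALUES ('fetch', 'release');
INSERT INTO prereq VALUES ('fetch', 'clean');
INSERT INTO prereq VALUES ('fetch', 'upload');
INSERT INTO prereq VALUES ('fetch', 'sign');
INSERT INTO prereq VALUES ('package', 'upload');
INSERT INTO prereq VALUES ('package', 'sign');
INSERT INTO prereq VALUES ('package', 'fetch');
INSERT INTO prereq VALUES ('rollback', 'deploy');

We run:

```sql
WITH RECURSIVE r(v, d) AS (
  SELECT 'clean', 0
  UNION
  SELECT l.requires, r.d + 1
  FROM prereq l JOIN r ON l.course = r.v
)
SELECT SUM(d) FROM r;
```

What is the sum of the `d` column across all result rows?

3

Base: (clean, d=0).
Iteration 1: edges from {clean} -> (upload, d=1).
Iteration 2: edges from {upload} -> (build, d=2).
Iteration 3: no outgoing edges from {build}; recursion stops.
SUM(d) = 0 + 1 + 2 = 3.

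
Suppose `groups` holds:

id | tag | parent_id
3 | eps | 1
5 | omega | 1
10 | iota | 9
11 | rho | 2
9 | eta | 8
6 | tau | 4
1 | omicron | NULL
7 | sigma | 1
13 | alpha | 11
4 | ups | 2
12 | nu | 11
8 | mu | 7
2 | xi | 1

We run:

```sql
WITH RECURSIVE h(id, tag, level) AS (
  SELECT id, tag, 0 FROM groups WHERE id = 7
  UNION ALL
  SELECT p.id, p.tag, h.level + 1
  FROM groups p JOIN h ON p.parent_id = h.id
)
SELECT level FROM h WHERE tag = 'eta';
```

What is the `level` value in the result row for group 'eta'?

2

Base: id=7 (sigma) at level 0.
Iteration 1: rows with parent_id in {7} -> mu (id 8, level 1).
Iteration 2: rows with parent_id in {8} -> eta (id 9, level 2).
Iteration 3: rows with parent_id in {9} -> iota (id 10, level 3).
Iteration 4: no rows with parent_id in {10}; recursion stops.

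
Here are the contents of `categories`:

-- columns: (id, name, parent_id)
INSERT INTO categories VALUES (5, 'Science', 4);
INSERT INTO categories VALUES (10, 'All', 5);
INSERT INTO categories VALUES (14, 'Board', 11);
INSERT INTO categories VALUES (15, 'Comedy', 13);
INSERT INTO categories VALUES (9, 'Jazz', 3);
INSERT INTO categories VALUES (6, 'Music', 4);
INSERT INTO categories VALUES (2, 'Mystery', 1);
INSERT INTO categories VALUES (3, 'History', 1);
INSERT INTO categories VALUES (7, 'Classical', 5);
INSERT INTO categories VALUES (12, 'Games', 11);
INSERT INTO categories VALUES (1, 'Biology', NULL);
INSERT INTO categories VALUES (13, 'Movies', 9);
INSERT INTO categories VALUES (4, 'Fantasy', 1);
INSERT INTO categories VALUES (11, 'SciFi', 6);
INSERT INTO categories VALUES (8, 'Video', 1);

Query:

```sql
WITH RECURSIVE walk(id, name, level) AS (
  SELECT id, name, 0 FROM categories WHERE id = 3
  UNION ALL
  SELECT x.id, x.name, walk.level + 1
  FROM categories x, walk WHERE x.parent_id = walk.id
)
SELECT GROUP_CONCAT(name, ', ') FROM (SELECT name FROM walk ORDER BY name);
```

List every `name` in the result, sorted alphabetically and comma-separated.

Base: id=3 (History) at level 0.
Iteration 1: rows with parent_id in {3} -> Jazz (id 9, level 1).
Iteration 2: rows with parent_id in {9} -> Movies (id 13, level 2).
Iteration 3: rows with parent_id in {13} -> Comedy (id 15, level 3).
Iteration 4: no rows with parent_id in {15}; recursion stops.

Comedy, History, Jazz, Movies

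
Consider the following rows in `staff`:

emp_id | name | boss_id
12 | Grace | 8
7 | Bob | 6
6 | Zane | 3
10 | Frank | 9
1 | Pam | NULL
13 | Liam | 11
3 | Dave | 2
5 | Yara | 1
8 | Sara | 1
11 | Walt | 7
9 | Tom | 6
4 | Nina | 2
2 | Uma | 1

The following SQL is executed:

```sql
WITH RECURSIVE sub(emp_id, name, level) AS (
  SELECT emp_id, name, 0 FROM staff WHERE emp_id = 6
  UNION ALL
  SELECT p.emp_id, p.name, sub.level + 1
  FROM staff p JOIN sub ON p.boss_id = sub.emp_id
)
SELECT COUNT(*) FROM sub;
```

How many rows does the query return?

6

Base: emp_id=6 (Zane) at level 0.
Iteration 1: rows with boss_id in {6} -> Bob (id 7, level 1), Tom (id 9, level 1).
Iteration 2: rows with boss_id in {7,9} -> Frank (id 10, level 2), Walt (id 11, level 2).
Iteration 3: rows with boss_id in {10,11} -> Liam (id 13, level 3).
Iteration 4: no rows with boss_id in {13}; recursion stops.
Total rows emitted: 6.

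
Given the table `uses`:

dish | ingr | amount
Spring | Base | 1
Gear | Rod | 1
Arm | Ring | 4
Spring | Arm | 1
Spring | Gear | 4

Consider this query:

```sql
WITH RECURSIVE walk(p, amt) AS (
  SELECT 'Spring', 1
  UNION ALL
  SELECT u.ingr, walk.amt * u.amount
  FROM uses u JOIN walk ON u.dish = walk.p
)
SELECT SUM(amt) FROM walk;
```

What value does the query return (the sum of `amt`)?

15

Base: (Spring, amt=1).
Iteration 1: components of {Spring} -> Arm = 1*1 = 1, Base = 1*1 = 1, Gear = 1*4 = 4.
Iteration 2: components of {Arm,Base,Gear} -> Ring = 1*4 = 4, Rod = 4*1 = 4.
Iteration 3: no further components; recursion stops.
SUM(amt) = 1 + 4 + 1 + 1 + 4 + 4 = 15.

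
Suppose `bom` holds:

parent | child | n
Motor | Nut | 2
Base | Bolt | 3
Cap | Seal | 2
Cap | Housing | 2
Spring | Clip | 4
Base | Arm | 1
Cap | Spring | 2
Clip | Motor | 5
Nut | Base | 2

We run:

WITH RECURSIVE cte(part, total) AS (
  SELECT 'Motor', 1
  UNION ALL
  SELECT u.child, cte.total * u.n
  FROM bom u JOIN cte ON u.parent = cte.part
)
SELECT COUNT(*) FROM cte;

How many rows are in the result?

Base: (Motor, total=1).
Iteration 1: components of {Motor} -> Nut = 1*2 = 2.
Iteration 2: components of {Nut} -> Base = 2*2 = 4.
Iteration 3: components of {Base} -> Arm = 4*1 = 4, Bolt = 4*3 = 12.
Iteration 4: no further components; recursion stops.
Total rows emitted: 5.

5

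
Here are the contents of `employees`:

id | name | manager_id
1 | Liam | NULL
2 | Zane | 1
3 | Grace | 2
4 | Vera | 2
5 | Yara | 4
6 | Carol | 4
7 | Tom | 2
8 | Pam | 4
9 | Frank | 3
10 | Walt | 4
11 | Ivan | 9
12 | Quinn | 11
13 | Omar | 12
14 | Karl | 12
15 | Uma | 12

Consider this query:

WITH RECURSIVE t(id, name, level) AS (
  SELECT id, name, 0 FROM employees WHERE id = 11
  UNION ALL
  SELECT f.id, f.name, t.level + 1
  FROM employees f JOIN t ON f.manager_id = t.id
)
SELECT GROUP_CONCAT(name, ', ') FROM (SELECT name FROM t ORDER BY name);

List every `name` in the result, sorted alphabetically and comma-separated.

Base: id=11 (Ivan) at level 0.
Iteration 1: rows with manager_id in {11} -> Quinn (id 12, level 1).
Iteration 2: rows with manager_id in {12} -> Omar (id 13, level 2), Karl (id 14, level 2), Uma (id 15, level 2).
Iteration 3: no rows with manager_id in {13,14,15}; recursion stops.

Ivan, Karl, Omar, Quinn, Uma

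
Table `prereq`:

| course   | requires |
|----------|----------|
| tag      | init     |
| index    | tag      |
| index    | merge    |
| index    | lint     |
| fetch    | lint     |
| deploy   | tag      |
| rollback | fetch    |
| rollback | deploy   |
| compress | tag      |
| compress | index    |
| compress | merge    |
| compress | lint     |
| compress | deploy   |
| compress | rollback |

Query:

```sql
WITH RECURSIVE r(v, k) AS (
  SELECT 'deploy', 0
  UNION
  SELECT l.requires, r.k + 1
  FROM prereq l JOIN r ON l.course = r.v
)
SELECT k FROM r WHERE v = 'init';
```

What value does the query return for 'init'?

Base: (deploy, k=0).
Iteration 1: edges from {deploy} -> (tag, k=1).
Iteration 2: edges from {tag} -> (init, k=2).
Iteration 3: no outgoing edges from {init}; recursion stops.

2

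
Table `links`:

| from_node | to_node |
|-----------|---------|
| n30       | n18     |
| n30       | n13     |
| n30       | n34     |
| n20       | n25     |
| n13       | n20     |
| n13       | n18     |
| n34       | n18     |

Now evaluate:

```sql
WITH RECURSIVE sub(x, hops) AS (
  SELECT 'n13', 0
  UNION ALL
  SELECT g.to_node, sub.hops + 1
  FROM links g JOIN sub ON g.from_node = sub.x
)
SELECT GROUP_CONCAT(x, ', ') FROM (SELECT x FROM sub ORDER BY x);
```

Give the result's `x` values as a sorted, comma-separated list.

n13, n18, n20, n25

Base: (n13, hops=0).
Iteration 1: edges from {n13} -> (n18, hops=1), (n20, hops=1).
Iteration 2: edges from {n18,n20} -> (n25, hops=2).
Iteration 3: no outgoing edges from {n25}; recursion stops.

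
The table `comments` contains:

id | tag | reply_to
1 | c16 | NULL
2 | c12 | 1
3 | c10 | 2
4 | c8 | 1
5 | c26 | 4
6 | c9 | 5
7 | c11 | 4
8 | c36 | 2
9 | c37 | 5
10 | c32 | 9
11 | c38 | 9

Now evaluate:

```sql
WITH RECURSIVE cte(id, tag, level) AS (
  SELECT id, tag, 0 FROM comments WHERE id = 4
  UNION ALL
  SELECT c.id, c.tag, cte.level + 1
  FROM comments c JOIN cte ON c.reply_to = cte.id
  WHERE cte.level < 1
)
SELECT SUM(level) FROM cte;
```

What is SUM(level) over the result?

Base: id=4 (c8) at level 0.
Iteration 1: rows with reply_to in {4} -> c26 (id 5, level 1), c11 (id 7, level 1).
Iteration 2: level < 1 fails for all current rows; recursion stops.
SUM(level) = 0 + 1 + 1 = 2.

2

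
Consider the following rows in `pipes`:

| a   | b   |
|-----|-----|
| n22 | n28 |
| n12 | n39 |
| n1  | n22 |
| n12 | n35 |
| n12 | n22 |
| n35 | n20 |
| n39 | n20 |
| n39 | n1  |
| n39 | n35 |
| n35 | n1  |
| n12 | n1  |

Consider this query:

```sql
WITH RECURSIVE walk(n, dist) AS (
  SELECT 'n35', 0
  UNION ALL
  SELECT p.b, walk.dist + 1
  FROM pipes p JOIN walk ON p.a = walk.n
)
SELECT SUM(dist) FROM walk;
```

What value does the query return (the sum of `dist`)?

Base: (n35, dist=0).
Iteration 1: edges from {n35} -> (n1, dist=1), (n20, dist=1).
Iteration 2: edges from {n1,n20} -> (n22, dist=2).
Iteration 3: edges from {n22} -> (n28, dist=3).
Iteration 4: no outgoing edges from {n28}; recursion stops.
SUM(dist) = 0 + 1 + 1 + 2 + 3 = 7.

7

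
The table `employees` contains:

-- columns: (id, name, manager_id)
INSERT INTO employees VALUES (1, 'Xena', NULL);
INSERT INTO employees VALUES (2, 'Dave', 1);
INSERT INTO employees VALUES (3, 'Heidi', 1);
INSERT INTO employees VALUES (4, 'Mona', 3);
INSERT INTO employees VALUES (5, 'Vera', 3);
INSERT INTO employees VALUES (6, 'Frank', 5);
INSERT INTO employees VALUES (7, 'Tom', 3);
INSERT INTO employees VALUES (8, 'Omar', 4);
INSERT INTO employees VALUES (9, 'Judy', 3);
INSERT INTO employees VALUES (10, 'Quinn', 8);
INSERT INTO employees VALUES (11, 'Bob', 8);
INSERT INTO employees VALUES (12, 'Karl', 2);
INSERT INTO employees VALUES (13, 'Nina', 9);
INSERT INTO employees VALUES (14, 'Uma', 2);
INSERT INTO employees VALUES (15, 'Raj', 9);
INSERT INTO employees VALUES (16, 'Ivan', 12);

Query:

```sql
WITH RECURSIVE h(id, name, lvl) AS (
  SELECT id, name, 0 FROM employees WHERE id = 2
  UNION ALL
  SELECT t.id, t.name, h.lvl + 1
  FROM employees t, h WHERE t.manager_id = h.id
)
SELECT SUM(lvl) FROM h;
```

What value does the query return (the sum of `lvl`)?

Base: id=2 (Dave) at lvl 0.
Iteration 1: rows with manager_id in {2} -> Karl (id 12, lvl 1), Uma (id 14, lvl 1).
Iteration 2: rows with manager_id in {12,14} -> Ivan (id 16, lvl 2).
Iteration 3: no rows with manager_id in {16}; recursion stops.
SUM(lvl) = 0 + 1 + 1 + 2 = 4.

4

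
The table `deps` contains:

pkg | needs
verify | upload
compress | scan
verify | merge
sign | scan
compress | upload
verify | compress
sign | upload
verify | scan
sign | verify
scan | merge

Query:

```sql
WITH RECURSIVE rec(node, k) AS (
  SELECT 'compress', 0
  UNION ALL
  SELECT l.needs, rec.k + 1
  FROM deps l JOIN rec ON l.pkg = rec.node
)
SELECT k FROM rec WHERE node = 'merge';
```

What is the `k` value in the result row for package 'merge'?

Base: (compress, k=0).
Iteration 1: edges from {compress} -> (scan, k=1), (upload, k=1).
Iteration 2: edges from {scan,upload} -> (merge, k=2).
Iteration 3: no outgoing edges from {merge}; recursion stops.

2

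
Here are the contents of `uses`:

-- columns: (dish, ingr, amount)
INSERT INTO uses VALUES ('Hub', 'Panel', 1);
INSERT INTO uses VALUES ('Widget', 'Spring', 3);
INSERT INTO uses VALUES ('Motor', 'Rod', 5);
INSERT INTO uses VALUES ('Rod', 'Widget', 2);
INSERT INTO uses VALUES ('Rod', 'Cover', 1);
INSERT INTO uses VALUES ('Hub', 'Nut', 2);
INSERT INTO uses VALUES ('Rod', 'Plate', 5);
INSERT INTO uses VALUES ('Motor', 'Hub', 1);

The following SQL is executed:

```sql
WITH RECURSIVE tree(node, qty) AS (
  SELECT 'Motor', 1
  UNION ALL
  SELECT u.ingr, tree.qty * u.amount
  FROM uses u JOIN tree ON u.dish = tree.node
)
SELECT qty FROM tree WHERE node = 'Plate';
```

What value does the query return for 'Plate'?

Base: (Motor, qty=1).
Iteration 1: components of {Motor} -> Hub = 1*1 = 1, Rod = 1*5 = 5.
Iteration 2: components of {Hub,Rod} -> Cover = 5*1 = 5, Nut = 1*2 = 2, Panel = 1*1 = 1, Plate = 5*5 = 25, Widget = 5*2 = 10.
Iteration 3: components of {Cover,Nut,Panel,Plate,Widget} -> Spring = 10*3 = 30.
Iteration 4: no further components; recursion stops.

25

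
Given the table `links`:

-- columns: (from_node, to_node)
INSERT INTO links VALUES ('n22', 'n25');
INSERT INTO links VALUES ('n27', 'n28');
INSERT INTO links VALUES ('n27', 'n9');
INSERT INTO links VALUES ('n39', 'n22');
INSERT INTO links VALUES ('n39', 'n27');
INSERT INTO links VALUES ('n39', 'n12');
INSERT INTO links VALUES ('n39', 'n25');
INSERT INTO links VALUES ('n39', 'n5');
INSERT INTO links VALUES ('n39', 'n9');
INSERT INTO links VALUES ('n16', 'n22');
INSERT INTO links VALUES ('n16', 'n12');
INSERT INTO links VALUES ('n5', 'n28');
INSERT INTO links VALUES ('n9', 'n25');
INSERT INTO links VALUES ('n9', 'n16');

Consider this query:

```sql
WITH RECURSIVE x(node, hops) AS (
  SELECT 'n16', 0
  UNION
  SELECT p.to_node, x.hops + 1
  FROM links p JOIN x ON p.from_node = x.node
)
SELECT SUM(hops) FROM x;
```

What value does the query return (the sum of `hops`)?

4

Base: (n16, hops=0).
Iteration 1: edges from {n16} -> (n12, hops=1), (n22, hops=1).
Iteration 2: edges from {n12,n22} -> (n25, hops=2).
Iteration 3: no outgoing edges from {n25}; recursion stops.
SUM(hops) = 0 + 1 + 1 + 2 = 4.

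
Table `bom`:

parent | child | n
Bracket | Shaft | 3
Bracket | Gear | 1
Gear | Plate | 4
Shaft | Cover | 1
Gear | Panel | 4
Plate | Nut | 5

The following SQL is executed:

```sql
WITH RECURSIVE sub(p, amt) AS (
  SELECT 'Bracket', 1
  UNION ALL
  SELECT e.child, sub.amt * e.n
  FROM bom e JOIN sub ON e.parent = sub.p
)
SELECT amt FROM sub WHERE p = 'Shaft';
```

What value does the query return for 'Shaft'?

3

Base: (Bracket, amt=1).
Iteration 1: components of {Bracket} -> Gear = 1*1 = 1, Shaft = 1*3 = 3.
Iteration 2: components of {Gear,Shaft} -> Cover = 3*1 = 3, Panel = 1*4 = 4, Plate = 1*4 = 4.
Iteration 3: components of {Cover,Panel,Plate} -> Nut = 4*5 = 20.
Iteration 4: no further components; recursion stops.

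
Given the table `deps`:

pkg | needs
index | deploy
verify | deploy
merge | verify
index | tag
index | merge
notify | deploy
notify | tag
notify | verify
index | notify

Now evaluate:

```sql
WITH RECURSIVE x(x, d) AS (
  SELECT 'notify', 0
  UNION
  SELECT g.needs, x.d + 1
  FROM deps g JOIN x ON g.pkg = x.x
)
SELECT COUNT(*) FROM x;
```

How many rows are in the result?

5

Base: (notify, d=0).
Iteration 1: edges from {notify} -> (deploy, d=1), (tag, d=1), (verify, d=1).
Iteration 2: edges from {deploy,tag,verify} -> (deploy, d=2).
Iteration 3: no outgoing edges from {deploy}; recursion stops.
Total rows emitted: 5.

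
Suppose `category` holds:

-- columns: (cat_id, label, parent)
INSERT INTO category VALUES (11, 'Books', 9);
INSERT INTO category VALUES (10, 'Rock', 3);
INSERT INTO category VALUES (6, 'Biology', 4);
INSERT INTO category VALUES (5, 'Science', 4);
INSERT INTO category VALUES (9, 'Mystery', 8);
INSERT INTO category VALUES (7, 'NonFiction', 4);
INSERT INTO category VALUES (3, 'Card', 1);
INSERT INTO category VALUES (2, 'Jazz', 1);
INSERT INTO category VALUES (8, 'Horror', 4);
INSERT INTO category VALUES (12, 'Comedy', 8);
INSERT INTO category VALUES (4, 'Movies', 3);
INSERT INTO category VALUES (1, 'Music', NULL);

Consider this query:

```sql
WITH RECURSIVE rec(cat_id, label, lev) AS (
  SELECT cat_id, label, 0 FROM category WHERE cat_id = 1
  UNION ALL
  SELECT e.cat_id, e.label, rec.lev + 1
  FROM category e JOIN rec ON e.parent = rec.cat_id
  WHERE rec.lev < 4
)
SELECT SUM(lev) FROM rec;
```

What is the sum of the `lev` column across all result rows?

Base: cat_id=1 (Music) at lev 0.
Iteration 1: rows with parent in {1} -> Jazz (id 2, lev 1), Card (id 3, lev 1).
Iteration 2: rows with parent in {2,3} -> Movies (id 4, lev 2), Rock (id 10, lev 2).
Iteration 3: rows with parent in {4,10} -> Science (id 5, lev 3), Biology (id 6, lev 3), NonFiction (id 7, lev 3), Horror (id 8, lev 3).
Iteration 4: rows with parent in {5,6,7,8} -> Mystery (id 9, lev 4), Comedy (id 12, lev 4).
Iteration 5: lev < 4 fails for all current rows; recursion stops.
SUM(lev) = 0 + 1 + 1 + 2 + 2 + 3 + 3 + 3 + 3 + 4 + 4 = 26.

26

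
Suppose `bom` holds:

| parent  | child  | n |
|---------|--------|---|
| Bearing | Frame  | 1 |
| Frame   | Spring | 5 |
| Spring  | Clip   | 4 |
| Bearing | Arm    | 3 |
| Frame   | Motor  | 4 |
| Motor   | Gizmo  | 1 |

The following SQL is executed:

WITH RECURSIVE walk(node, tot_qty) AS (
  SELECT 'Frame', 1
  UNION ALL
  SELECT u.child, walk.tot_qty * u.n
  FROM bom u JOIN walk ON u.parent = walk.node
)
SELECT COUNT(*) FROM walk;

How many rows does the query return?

Base: (Frame, tot_qty=1).
Iteration 1: components of {Frame} -> Motor = 1*4 = 4, Spring = 1*5 = 5.
Iteration 2: components of {Motor,Spring} -> Clip = 5*4 = 20, Gizmo = 4*1 = 4.
Iteration 3: no further components; recursion stops.
Total rows emitted: 5.

5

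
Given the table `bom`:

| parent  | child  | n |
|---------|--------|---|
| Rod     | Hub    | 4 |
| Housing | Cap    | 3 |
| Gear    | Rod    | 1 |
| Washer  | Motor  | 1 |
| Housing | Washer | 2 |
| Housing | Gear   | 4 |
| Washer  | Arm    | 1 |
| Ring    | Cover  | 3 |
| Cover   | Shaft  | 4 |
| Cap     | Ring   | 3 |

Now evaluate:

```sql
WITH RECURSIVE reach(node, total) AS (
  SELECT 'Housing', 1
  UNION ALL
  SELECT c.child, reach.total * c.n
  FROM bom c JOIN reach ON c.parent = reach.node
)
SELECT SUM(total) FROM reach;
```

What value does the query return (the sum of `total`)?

Base: (Housing, total=1).
Iteration 1: components of {Housing} -> Cap = 1*3 = 3, Gear = 1*4 = 4, Washer = 1*2 = 2.
Iteration 2: components of {Cap,Gear,Washer} -> Arm = 2*1 = 2, Motor = 2*1 = 2, Ring = 3*3 = 9, Rod = 4*1 = 4.
Iteration 3: components of {Arm,Motor,Ring,Rod} -> Cover = 9*3 = 27, Hub = 4*4 = 16.
Iteration 4: components of {Cover,Hub} -> Shaft = 27*4 = 108.
Iteration 5: no further components; recursion stops.
SUM(total) = 1 + 3 + 2 + 4 + 9 + 2 + 2 + 4 + 27 + 16 + 108 = 178.

178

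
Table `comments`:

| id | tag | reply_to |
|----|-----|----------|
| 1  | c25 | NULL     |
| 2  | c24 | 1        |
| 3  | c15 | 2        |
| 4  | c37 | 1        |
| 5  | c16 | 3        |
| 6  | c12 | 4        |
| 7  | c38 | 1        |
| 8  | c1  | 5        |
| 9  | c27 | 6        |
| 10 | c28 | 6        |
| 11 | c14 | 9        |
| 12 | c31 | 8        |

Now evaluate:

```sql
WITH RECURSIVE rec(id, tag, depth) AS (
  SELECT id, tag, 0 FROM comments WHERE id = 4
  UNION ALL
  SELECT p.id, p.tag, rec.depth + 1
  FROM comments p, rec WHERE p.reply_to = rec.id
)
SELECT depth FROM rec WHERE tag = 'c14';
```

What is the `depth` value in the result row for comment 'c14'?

Base: id=4 (c37) at depth 0.
Iteration 1: rows with reply_to in {4} -> c12 (id 6, depth 1).
Iteration 2: rows with reply_to in {6} -> c27 (id 9, depth 2), c28 (id 10, depth 2).
Iteration 3: rows with reply_to in {9,10} -> c14 (id 11, depth 3).
Iteration 4: no rows with reply_to in {11}; recursion stops.

3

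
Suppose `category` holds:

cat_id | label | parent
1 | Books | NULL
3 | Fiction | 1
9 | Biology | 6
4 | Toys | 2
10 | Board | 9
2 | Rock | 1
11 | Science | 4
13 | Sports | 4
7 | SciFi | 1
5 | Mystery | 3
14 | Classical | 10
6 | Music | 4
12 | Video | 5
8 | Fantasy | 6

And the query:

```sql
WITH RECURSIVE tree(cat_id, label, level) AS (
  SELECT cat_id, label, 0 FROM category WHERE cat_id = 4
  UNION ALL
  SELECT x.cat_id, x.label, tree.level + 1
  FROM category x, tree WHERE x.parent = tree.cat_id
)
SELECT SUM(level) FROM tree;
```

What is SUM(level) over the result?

14

Base: cat_id=4 (Toys) at level 0.
Iteration 1: rows with parent in {4} -> Music (id 6, level 1), Science (id 11, level 1), Sports (id 13, level 1).
Iteration 2: rows with parent in {6,11,13} -> Fantasy (id 8, level 2), Biology (id 9, level 2).
Iteration 3: rows with parent in {8,9} -> Board (id 10, level 3).
Iteration 4: rows with parent in {10} -> Classical (id 14, level 4).
Iteration 5: no rows with parent in {14}; recursion stops.
SUM(level) = 0 + 1 + 1 + 1 + 2 + 2 + 3 + 4 = 14.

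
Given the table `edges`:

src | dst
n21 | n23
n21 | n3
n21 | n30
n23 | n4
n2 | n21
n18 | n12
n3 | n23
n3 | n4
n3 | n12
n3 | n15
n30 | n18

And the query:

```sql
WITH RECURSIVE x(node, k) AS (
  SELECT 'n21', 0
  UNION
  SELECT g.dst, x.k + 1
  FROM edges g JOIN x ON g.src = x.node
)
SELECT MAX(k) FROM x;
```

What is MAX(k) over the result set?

3

Base: (n21, k=0).
Iteration 1: edges from {n21} -> (n23, k=1), (n3, k=1), (n30, k=1).
Iteration 2: edges from {n23,n3,n30} -> (n12, k=2), (n15, k=2), (n18, k=2), (n23, k=2), (n4, k=2). [UNION drops 1 duplicate row(s)]
Iteration 3: edges from {n12,n15,n18,n23,n4} -> (n12, k=3), (n4, k=3).
Iteration 4: no outgoing edges from {n12,n4}; recursion stops.
k values: 0, 1, 1, 1, 2, 2, 2, 2, 2, 3, 3; the maximum is 3.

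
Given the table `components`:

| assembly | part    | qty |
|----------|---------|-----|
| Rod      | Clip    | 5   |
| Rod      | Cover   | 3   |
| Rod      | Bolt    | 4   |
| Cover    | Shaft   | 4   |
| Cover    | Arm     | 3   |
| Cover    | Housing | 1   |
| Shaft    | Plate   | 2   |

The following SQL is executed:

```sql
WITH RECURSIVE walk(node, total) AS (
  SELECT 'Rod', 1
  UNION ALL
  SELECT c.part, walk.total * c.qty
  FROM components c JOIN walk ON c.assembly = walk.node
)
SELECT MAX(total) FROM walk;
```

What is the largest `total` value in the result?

Base: (Rod, total=1).
Iteration 1: components of {Rod} -> Bolt = 1*4 = 4, Clip = 1*5 = 5, Cover = 1*3 = 3.
Iteration 2: components of {Bolt,Clip,Cover} -> Arm = 3*3 = 9, Housing = 3*1 = 3, Shaft = 3*4 = 12.
Iteration 3: components of {Arm,Housing,Shaft} -> Plate = 12*2 = 24.
Iteration 4: no further components; recursion stops.
total values: 1, 5, 3, 4, 12, 9, 3, 24; the maximum is 24.

24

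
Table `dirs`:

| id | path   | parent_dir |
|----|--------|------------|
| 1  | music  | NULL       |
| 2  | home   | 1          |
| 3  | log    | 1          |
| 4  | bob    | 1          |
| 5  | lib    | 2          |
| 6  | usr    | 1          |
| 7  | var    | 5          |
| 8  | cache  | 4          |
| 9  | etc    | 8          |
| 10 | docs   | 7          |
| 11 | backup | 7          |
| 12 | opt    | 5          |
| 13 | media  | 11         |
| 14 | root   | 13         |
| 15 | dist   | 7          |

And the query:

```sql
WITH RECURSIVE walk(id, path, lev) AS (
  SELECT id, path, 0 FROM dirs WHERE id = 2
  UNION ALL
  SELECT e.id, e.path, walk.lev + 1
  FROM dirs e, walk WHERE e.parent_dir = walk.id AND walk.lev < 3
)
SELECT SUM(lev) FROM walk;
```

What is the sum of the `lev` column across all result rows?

14

Base: id=2 (home) at lev 0.
Iteration 1: rows with parent_dir in {2} -> lib (id 5, lev 1).
Iteration 2: rows with parent_dir in {5} -> var (id 7, lev 2), opt (id 12, lev 2).
Iteration 3: rows with parent_dir in {7,12} -> docs (id 10, lev 3), backup (id 11, lev 3), dist (id 15, lev 3).
Iteration 4: lev < 3 fails for all current rows; recursion stops.
SUM(lev) = 0 + 1 + 2 + 2 + 3 + 3 + 3 = 14.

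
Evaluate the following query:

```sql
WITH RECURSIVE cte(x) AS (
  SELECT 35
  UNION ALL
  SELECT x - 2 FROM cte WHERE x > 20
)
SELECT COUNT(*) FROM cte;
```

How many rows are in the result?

Base: x=35.
Iteration 1: 35 > 20 holds -> x = 35 - 2 = 33.
Iteration 2: 33 > 20 holds -> x = 33 - 2 = 31.
Iteration 3: 31 > 20 holds -> x = 31 - 2 = 29.
Iteration 4: 29 > 20 holds -> x = 29 - 2 = 27.
Iteration 5: 27 > 20 holds -> x = 27 - 2 = 25.
Iteration 6: 25 > 20 holds -> x = 25 - 2 = 23.
Iteration 7: 23 > 20 holds -> x = 23 - 2 = 21.
Iteration 8: 21 > 20 holds -> x = 21 - 2 = 19.
Iteration 9: 19 > 20 fails; recursion stops.
Total rows emitted: 9.

9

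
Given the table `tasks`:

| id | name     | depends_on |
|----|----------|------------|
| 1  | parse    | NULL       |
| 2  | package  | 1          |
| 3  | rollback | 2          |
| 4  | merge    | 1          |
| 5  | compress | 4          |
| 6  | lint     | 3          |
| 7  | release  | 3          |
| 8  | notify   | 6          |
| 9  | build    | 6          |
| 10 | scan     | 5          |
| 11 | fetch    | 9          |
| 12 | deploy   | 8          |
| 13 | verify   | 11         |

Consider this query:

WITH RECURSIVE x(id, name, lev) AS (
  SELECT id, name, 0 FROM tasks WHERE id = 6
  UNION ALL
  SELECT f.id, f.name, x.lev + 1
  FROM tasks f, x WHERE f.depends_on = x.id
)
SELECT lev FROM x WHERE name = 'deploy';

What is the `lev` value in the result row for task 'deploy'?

2

Base: id=6 (lint) at lev 0.
Iteration 1: rows with depends_on in {6} -> notify (id 8, lev 1), build (id 9, lev 1).
Iteration 2: rows with depends_on in {8,9} -> fetch (id 11, lev 2), deploy (id 12, lev 2).
Iteration 3: rows with depends_on in {11,12} -> verify (id 13, lev 3).
Iteration 4: no rows with depends_on in {13}; recursion stops.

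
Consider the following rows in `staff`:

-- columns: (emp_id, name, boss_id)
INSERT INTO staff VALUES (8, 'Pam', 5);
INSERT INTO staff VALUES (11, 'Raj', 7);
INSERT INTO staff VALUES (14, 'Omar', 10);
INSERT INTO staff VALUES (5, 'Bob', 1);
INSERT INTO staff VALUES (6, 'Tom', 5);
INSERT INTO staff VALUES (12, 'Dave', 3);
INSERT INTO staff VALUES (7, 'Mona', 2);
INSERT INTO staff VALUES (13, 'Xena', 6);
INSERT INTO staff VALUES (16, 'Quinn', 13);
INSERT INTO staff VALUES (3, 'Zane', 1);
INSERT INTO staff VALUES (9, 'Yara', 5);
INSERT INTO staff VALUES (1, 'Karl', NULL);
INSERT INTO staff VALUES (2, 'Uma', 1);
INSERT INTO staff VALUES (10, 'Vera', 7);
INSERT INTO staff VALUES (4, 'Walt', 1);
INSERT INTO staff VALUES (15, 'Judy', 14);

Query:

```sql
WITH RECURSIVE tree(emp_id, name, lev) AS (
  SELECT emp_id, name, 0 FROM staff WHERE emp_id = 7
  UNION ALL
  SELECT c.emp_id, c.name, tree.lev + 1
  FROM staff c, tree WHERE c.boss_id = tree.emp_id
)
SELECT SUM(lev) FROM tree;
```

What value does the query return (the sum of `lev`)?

7

Base: emp_id=7 (Mona) at lev 0.
Iteration 1: rows with boss_id in {7} -> Vera (id 10, lev 1), Raj (id 11, lev 1).
Iteration 2: rows with boss_id in {10,11} -> Omar (id 14, lev 2).
Iteration 3: rows with boss_id in {14} -> Judy (id 15, lev 3).
Iteration 4: no rows with boss_id in {15}; recursion stops.
SUM(lev) = 0 + 1 + 1 + 2 + 3 = 7.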